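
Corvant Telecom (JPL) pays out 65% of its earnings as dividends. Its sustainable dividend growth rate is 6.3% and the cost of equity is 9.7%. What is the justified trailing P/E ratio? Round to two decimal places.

20.32

Justified trailing P/E = b(1+g)/(r−g) = 0.65×(1+0.063)/(0.097−0.063) = 20.3221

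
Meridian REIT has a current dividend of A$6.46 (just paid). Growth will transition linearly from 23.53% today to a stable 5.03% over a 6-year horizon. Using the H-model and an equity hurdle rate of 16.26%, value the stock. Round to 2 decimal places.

A$92.34

H-model: P₀ = D₀[(1+g_L) + H(g_S−g_L)]/(r−g_L), with H = 6/2 = 3.
P₀ = 6.46 × [(1+0.0503) + 3×(0.2353−0.0503)] / (0.1626−0.0503)
   = 6.46 × 1.6053 / 0.1123 = 92.3441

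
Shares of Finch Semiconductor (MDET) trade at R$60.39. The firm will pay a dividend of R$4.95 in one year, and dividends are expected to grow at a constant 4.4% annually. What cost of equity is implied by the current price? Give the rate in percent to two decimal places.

12.60%

Rearranging the constant-growth DDM: r = D₁/P₀ + g.
r = 4.9500 / 60.39 + 0.044 = 0.08197 + 0.044 = 0.12597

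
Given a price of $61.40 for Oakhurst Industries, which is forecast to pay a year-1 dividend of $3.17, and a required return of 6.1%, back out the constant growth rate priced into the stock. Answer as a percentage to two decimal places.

0.94%

From P₀ = D₁/(r − g), the implied growth is g = r − D₁/P₀.
g = 0.061 − 3.17/61.40 = 0.061 − 0.05163 = 0.00937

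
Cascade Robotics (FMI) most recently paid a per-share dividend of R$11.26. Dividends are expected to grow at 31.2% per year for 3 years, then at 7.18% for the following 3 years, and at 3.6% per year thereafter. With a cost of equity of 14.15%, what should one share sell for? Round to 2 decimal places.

R$229.16

Three-stage DDM. Project D₁…D_6; terminal Gordon value at t=6 with g = 0.036; discount at r = 0.1415.
D_1 = 14.7731
D_2 = 19.3823
D_3 = 25.4296
D_4 = 27.2555
D_5 = 29.2124
D_6 = 31.3099
TV_6 = 32.4370/(0.1415−0.036) = 307.4599
P₀ = Σ Dₜ/(1+r)ᵗ + TV_6/(1+r)^6 = 229.1649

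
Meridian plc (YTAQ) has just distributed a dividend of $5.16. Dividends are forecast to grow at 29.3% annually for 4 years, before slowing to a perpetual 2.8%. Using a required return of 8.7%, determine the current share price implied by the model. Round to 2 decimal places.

$212.45

Two-stage DDM. Project D₁…D_4 at 0.293, terminal growth 0.028, discount at r = 0.087.
D_1 = 6.6719
D_2 = 8.6267
D_3 = 11.1544
D_4 = 14.4226
Terminal value at t=4: TV = D_5/(r−g) = 14.8264/(0.087−0.028) = 251.2956
P₀ = 6.6719/(1+0.087)^1 + 8.6267/(1+0.087)^2 + 11.1544/(1+0.087)^3 + 14.4226/(1+0.087)^4 + 251.2956/(1+0.087)^4 = 212.4519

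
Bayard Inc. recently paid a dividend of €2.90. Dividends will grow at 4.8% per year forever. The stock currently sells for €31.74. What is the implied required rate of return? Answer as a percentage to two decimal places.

Rearranging the constant-growth DDM: r = D₁/P₀ + g.
D₁ = 2.90 × (1 + 0.048) = 3.0392.
r = 3.0392 / 31.74 + 0.048 = 0.09575 + 0.048 = 0.14375

14.38%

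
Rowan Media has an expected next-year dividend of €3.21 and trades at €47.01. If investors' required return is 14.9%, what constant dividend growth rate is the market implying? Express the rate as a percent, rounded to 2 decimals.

From P₀ = D₁/(r − g), the implied growth is g = r − D₁/P₀.
g = 0.149 − 3.21/47.01 = 0.149 − 0.06828 = 0.08072

8.07%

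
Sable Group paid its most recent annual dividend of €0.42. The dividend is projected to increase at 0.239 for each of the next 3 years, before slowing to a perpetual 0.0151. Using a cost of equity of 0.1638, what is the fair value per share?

Two-stage DDM. Project D₁…D_3 at 0.239, terminal growth 0.0151, discount at r = 0.1638.
D_1 = 0.5204
D_2 = 0.6448
D_3 = 0.7988
Terminal value at t=3: TV = D_4/(r−g) = 0.8109/(0.1638−0.0151) = 5.4533
P₀ = 0.5204/(1+0.1638)^1 + 0.6448/(1+0.1638)^2 + 0.7988/(1+0.1638)^3 + 5.4533/(1+0.1638)^3 = 4.8896

€4.89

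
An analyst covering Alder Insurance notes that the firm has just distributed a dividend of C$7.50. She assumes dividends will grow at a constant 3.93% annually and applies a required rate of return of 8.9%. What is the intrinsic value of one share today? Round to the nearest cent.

Gordon growth model: P₀ = D₁/(r − g). D₁ = 7.50 × (1 + 0.0393) = 7.7947.
P₀ = 7.7947 / (0.089 − 0.0393) = 7.7947 / 0.0497 = 156.8360

C$156.84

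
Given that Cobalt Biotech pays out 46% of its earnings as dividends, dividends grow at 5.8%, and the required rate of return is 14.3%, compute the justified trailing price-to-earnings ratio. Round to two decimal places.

Justified trailing P/E = b(1+g)/(r−g) = 0.46×(1+0.058)/(0.143−0.058) = 5.7256

5.73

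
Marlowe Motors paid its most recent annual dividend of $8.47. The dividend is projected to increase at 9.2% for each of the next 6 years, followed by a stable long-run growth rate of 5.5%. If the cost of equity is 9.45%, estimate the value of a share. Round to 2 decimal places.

$273.56

Two-stage DDM. Project D₁…D_6 at 0.092, terminal growth 0.055, discount at r = 0.0945.
D_1 = 9.2492
D_2 = 10.1002
D_3 = 11.0294
D_4 = 12.0441
D_5 = 13.1521
D_6 = 14.3621
Terminal value at t=6: TV = D_7/(r−g) = 15.1521/(0.0945−0.055) = 383.5965
P₀ = 9.2492/(1+0.0945)^1 + 10.1002/(1+0.0945)^2 + 11.0294/(1+0.0945)^3 + 12.0441/(1+0.0945)^4 + 13.1521/(1+0.0945)^5 + 14.3621/(1+0.0945)^6 + 383.5965/(1+0.0945)^6 = 273.5566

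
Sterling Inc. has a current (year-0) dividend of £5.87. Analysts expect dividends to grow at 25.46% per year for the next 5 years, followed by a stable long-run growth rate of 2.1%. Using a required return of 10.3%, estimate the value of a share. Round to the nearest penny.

£183.07

Two-stage DDM. Project D₁…D_5 at 0.2546, terminal growth 0.021, discount at r = 0.103.
D_1 = 7.3645
D_2 = 9.2395
D_3 = 11.5919
D_4 = 14.5432
D_5 = 18.2459
Terminal value at t=5: TV = D_6/(r−g) = 18.6290/(0.103−0.021) = 227.1833
P₀ = 7.3645/(1+0.103)^1 + 9.2395/(1+0.103)^2 + 11.5919/(1+0.103)^3 + 14.5432/(1+0.103)^4 + 18.2459/(1+0.103)^5 + 227.1833/(1+0.103)^5 = 183.0661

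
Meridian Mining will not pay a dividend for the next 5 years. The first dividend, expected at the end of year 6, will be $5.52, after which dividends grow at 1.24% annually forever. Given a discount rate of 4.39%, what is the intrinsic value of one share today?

Deferred-dividend DDM. At t=5 the remaining stream is a growing perpetuity with first payment D_6 = 5.52.
V_5 = D_6/(r−g) = 5.52/(0.0439−0.0124) = 175.2381
P₀ = V_5/(1+r)^5 = 175.2381/(1+0.0439)^5 = 141.3624

$141.36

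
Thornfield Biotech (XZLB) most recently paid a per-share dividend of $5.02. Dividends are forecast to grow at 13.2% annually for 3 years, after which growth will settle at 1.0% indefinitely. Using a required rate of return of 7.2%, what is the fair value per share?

$113.10

Two-stage DDM. Project D₁…D_3 at 0.132, terminal growth 0.01, discount at r = 0.072.
D_1 = 5.6826
D_2 = 6.4327
D_3 = 7.2819
Terminal value at t=3: TV = D_4/(r−g) = 7.3547/(0.072−0.01) = 118.6240
P₀ = 5.6826/(1+0.072)^1 + 6.4327/(1+0.072)^2 + 7.2819/(1+0.072)^3 + 118.6240/(1+0.072)^3 = 113.1012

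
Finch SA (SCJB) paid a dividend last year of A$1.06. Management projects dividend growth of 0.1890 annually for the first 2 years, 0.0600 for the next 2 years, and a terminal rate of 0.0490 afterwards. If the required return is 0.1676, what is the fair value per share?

A$12.10

Three-stage DDM. Project D₁…D_4; terminal Gordon value at t=4 with g = 0.049; discount at r = 0.1676.
D_1 = 1.2603
D_2 = 1.4985
D_3 = 1.5885
D_4 = 1.6838
TV_4 = 1.7663/(0.1676−0.049) = 14.8927
P₀ = Σ Dₜ/(1+r)ᵗ + TV_4/(1+r)^4 = 12.0955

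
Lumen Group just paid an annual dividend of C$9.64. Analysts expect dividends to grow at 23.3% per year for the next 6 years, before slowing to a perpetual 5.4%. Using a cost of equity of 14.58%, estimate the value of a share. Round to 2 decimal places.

C$247.23

Two-stage DDM. Project D₁…D_6 at 0.233, terminal growth 0.054, discount at r = 0.1458.
D_1 = 11.8861
D_2 = 14.6556
D_3 = 18.0703
D_4 = 22.2807
D_5 = 27.4721
D_6 = 33.8731
Terminal value at t=6: TV = D_7/(r−g) = 35.7023/(0.1458−0.054) = 388.9139
P₀ = 11.8861/(1+0.1458)^1 + 14.6556/(1+0.1458)^2 + 18.0703/(1+0.1458)^3 + 22.2807/(1+0.1458)^4 + 27.4721/(1+0.1458)^5 + 33.8731/(1+0.1458)^6 + 388.9139/(1+0.1458)^6 = 247.2265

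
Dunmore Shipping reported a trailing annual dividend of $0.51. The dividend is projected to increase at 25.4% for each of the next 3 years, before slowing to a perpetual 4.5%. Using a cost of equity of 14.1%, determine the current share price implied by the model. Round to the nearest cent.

Two-stage DDM. Project D₁…D_3 at 0.254, terminal growth 0.045, discount at r = 0.141.
D_1 = 0.6395
D_2 = 0.8020
D_3 = 1.0057
Terminal value at t=3: TV = D_4/(r−g) = 1.0509/(0.141−0.045) = 10.9473
P₀ = 0.6395/(1+0.141)^1 + 0.8020/(1+0.141)^2 + 1.0057/(1+0.141)^3 + 10.9473/(1+0.141)^3 = 9.2233

$9.22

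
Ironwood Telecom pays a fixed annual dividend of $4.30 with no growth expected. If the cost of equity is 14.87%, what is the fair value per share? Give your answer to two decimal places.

$28.92

Zero-growth DDM (perpetuity): P₀ = D/r = 4.30 / 0.1487 = 28.9173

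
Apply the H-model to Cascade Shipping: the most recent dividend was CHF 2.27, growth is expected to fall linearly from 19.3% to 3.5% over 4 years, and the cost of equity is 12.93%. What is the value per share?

H-model: P₀ = D₀[(1+g_L) + H(g_S−g_L)]/(r−g_L), with H = 4/2 = 2.
P₀ = 2.27 × [(1+0.035) + 2×(0.193−0.035)] / (0.1293−0.035)
   = 2.27 × 1.3510 / 0.0943 = 32.5214

CHF 32.52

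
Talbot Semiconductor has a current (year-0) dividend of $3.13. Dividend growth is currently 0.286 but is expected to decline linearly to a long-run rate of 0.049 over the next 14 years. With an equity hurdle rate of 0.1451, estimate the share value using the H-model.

H-model: P₀ = D₀[(1+g_L) + H(g_S−g_L)]/(r−g_L), with H = 14/2 = 7.
P₀ = 3.13 × [(1+0.049) + 7×(0.286−0.049)] / (0.1451−0.049)
   = 3.13 × 2.7080 / 0.0961 = 88.2002

$88.20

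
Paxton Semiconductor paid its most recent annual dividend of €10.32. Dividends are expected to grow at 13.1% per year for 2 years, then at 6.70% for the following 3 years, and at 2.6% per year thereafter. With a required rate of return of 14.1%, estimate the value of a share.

Three-stage DDM. Project D₁…D_5; terminal Gordon value at t=5 with g = 0.026; discount at r = 0.141.
D_1 = 11.6719
D_2 = 13.2009
D_3 = 14.0854
D_4 = 15.0291
D_5 = 16.0361
TV_5 = 16.4530/(0.141−0.026) = 143.0697
P₀ = Σ Dₜ/(1+r)ᵗ + TV_5/(1+r)^5 = 120.9921

€120.99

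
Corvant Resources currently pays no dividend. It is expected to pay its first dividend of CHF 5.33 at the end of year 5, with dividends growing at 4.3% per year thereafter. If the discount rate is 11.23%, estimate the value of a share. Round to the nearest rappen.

Deferred-dividend DDM. At t=4 the remaining stream is a growing perpetuity with first payment D_5 = 5.33.
V_4 = D_5/(r−g) = 5.33/(0.1123−0.043) = 76.9120
P₀ = V_4/(1+r)^4 = 76.9120/(1+0.1123)^4 = 50.2465

CHF 50.25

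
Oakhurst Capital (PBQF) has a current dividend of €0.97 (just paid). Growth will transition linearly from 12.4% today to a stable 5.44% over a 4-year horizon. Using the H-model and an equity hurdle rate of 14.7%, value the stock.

€12.50

H-model: P₀ = D₀[(1+g_L) + H(g_S−g_L)]/(r−g_L), with H = 4/2 = 2.
P₀ = 0.97 × [(1+0.0544) + 2×(0.124−0.0544)] / (0.147−0.0544)
   = 0.97 × 1.1936 / 0.0926 = 12.5032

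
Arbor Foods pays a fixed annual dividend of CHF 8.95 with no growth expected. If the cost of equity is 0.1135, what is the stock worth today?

Zero-growth DDM (perpetuity): P₀ = D/r = 8.95 / 0.1135 = 78.8546

CHF 78.85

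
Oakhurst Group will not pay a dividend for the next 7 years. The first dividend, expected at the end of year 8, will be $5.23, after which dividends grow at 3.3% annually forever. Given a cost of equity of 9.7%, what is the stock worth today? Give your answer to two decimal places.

Deferred-dividend DDM. At t=7 the remaining stream is a growing perpetuity with first payment D_8 = 5.23.
V_7 = D_8/(r−g) = 5.23/(0.097−0.033) = 81.7188
P₀ = V_7/(1+r)^7 = 81.7188/(1+0.097)^7 = 42.7440

$42.74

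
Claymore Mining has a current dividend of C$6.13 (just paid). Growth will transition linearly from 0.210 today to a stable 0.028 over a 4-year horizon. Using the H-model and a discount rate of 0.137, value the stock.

C$78.28

H-model: P₀ = D₀[(1+g_L) + H(g_S−g_L)]/(r−g_L), with H = 4/2 = 2.
P₀ = 6.13 × [(1+0.028) + 2×(0.21−0.028)] / (0.137−0.028)
   = 6.13 × 1.3920 / 0.109 = 78.2840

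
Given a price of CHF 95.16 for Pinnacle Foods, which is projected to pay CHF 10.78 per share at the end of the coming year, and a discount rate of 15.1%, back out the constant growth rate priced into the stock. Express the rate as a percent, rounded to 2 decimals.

3.77%

From P₀ = D₁/(r − g), the implied growth is g = r − D₁/P₀.
g = 0.151 − 10.78/95.16 = 0.151 − 0.11328 = 0.03772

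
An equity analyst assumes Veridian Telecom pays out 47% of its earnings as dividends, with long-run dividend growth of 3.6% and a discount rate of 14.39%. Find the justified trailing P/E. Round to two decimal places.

4.51

Justified trailing P/E = b(1+g)/(r−g) = 0.47×(1+0.036)/(0.1439−0.036) = 4.5127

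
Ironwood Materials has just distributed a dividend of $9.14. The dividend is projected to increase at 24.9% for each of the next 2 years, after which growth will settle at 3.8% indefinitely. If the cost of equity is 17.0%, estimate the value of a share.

Two-stage DDM. Project D₁…D_2 at 0.249, terminal growth 0.038, discount at r = 0.17.
D_1 = 11.4159
D_2 = 14.2584
Terminal value at t=2: TV = D_3/(r−g) = 14.8002/(0.17−0.038) = 112.1229
P₀ = 11.4159/(1+0.17)^1 + 14.2584/(1+0.17)^2 + 112.1229/(1+0.17)^2 = 102.0804

$102.08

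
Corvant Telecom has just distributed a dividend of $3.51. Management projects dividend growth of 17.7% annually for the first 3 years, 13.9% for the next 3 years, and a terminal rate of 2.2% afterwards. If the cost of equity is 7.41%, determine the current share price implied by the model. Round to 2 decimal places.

$136.31

Three-stage DDM. Project D₁…D_6; terminal Gordon value at t=6 with g = 0.022; discount at r = 0.0741.
D_1 = 4.1313
D_2 = 4.8625
D_3 = 5.7232
D_4 = 6.5187
D_5 = 7.4248
D_6 = 8.4568
TV_6 = 8.6429/(0.0741−0.022) = 165.8902
P₀ = Σ Dₜ/(1+r)ᵗ + TV_6/(1+r)^6 = 136.3099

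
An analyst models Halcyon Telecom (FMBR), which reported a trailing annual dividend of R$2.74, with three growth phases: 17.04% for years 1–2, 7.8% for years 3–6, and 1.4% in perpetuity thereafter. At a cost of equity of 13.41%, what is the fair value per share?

R$36.16

Three-stage DDM. Project D₁…D_6; terminal Gordon value at t=6 with g = 0.014; discount at r = 0.1341.
D_1 = 3.2069
D_2 = 3.7534
D_3 = 4.0461
D_4 = 4.3617
D_5 = 4.7019
D_6 = 5.0687
TV_6 = 5.1396/(0.1341−0.014) = 42.7946
P₀ = Σ Dₜ/(1+r)ᵗ + TV_6/(1+r)^6 = 36.1581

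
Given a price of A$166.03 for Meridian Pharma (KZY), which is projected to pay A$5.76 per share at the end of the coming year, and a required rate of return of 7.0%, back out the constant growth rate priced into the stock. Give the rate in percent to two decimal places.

3.53%

From P₀ = D₁/(r − g), the implied growth is g = r − D₁/P₀.
g = 0.07 − 5.76/166.03 = 0.07 − 0.03469 = 0.03531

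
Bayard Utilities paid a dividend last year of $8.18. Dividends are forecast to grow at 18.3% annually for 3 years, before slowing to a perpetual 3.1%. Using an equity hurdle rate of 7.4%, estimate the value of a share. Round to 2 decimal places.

$291.98

Two-stage DDM. Project D₁…D_3 at 0.183, terminal growth 0.031, discount at r = 0.074.
D_1 = 9.6769
D_2 = 11.4478
D_3 = 13.5428
Terminal value at t=3: TV = D_4/(r−g) = 13.9626/(0.074−0.031) = 324.7116
P₀ = 9.6769/(1+0.074)^1 + 11.4478/(1+0.074)^2 + 13.5428/(1+0.074)^3 + 324.7116/(1+0.074)^3 = 291.9775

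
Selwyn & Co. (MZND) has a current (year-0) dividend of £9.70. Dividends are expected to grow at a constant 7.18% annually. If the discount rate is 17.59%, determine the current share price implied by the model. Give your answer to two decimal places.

£99.87

Gordon growth model: P₀ = D₁/(r − g). D₁ = 9.70 × (1 + 0.0718) = 10.3965.
P₀ = 10.3965 / (0.1759 − 0.0718) = 10.3965 / 0.1041 = 99.8699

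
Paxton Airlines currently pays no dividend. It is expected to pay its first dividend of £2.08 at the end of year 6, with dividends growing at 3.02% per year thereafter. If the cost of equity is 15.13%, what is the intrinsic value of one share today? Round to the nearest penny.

Deferred-dividend DDM. At t=5 the remaining stream is a growing perpetuity with first payment D_6 = 2.08.
V_5 = D_6/(r−g) = 2.08/(0.1513−0.0302) = 17.1759
P₀ = V_5/(1+r)^5 = 17.1759/(1+0.1513)^5 = 8.4913

£8.49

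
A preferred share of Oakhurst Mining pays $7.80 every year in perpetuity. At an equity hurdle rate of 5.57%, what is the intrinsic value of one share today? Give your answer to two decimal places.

Zero-growth DDM (perpetuity): P₀ = D/r = 7.80 / 0.0557 = 140.0359

$140.04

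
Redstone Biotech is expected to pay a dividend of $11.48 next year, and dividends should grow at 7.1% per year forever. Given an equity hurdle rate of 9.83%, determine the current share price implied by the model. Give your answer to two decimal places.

Gordon growth model: P₀ = D₁/(r − g), with D₁ = 11.48 given directly.
P₀ = 11.4800 / (0.0983 − 0.071) = 11.4800 / 0.0273 = 420.5128

$420.51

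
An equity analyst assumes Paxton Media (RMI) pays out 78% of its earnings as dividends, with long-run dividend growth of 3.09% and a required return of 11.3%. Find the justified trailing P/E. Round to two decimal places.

9.79

Justified trailing P/E = b(1+g)/(r−g) = 0.78×(1+0.0309)/(0.113−0.0309) = 9.7942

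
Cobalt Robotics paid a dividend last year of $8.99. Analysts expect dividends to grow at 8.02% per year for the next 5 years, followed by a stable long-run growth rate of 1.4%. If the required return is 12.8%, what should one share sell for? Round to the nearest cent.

$103.95

Two-stage DDM. Project D₁…D_5 at 0.0802, terminal growth 0.014, discount at r = 0.128.
D_1 = 9.7110
D_2 = 10.4898
D_3 = 11.3311
D_4 = 12.2399
D_5 = 13.2215
Terminal value at t=5: TV = D_6/(r−g) = 13.4066/(0.128−0.014) = 117.6017
P₀ = 9.7110/(1+0.128)^1 + 10.4898/(1+0.128)^2 + 11.3311/(1+0.128)^3 + 12.2399/(1+0.128)^4 + 13.2215/(1+0.128)^5 + 117.6017/(1+0.128)^5 = 103.9458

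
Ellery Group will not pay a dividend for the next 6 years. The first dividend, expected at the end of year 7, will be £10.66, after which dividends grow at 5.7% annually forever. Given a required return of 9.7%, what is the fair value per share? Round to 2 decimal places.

£152.92

Deferred-dividend DDM. At t=6 the remaining stream is a growing perpetuity with first payment D_7 = 10.66.
V_6 = D_7/(r−g) = 10.66/(0.097−0.057) = 266.5000
P₀ = V_6/(1+r)^6 = 266.5000/(1+0.097)^6 = 152.9176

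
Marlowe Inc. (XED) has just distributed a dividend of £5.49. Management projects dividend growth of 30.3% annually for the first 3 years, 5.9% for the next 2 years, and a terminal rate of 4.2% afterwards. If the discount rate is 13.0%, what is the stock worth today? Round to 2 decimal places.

Three-stage DDM. Project D₁…D_5; terminal Gordon value at t=5 with g = 0.042; discount at r = 0.13.
D_1 = 7.1535
D_2 = 9.3210
D_3 = 12.1452
D_4 = 12.8618
D_5 = 13.6206
TV_5 = 14.1927/(0.13−0.042) = 161.2808
P₀ = Σ Dₜ/(1+r)ᵗ + TV_5/(1+r)^5 = 124.8653

£124.87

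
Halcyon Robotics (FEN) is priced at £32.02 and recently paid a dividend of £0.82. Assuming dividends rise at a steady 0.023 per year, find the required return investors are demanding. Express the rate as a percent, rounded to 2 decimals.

Rearranging the constant-growth DDM: r = D₁/P₀ + g.
D₁ = 0.82 × (1 + 0.023) = 0.8389.
r = 0.8389 / 32.02 + 0.023 = 0.02620 + 0.023 = 0.04920

4.92%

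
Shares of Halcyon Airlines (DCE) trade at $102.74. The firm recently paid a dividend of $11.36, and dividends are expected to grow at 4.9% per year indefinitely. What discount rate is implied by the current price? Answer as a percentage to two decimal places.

16.50%

Rearranging the constant-growth DDM: r = D₁/P₀ + g.
D₁ = 11.36 × (1 + 0.049) = 11.9166.
r = 11.9166 / 102.74 + 0.049 = 0.11599 + 0.049 = 0.16499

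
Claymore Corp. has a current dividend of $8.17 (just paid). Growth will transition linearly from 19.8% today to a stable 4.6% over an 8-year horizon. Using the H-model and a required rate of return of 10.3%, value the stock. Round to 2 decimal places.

H-model: P₀ = D₀[(1+g_L) + H(g_S−g_L)]/(r−g_L), with H = 8/2 = 4.
P₀ = 8.17 × [(1+0.046) + 4×(0.198−0.046)] / (0.103−0.046)
   = 8.17 × 1.6540 / 0.057 = 237.0733

$237.07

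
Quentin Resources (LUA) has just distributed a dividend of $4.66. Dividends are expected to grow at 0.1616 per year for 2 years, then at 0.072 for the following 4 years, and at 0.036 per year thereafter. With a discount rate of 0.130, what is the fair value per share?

Three-stage DDM. Project D₁…D_6; terminal Gordon value at t=6 with g = 0.036; discount at r = 0.13.
D_1 = 5.4131
D_2 = 6.2878
D_3 = 6.7405
D_4 = 7.2258
D_5 = 7.7461
D_6 = 8.3038
TV_6 = 8.6028/(0.13−0.036) = 91.5188
P₀ = Σ Dₜ/(1+r)ᵗ + TV_6/(1+r)^6 = 70.9688

$70.97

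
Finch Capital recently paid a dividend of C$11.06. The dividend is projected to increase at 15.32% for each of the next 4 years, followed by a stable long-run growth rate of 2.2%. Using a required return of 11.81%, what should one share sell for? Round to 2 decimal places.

Two-stage DDM. Project D₁…D_4 at 0.1532, terminal growth 0.022, discount at r = 0.1181.
D_1 = 12.7544
D_2 = 14.7084
D_3 = 16.9617
D_4 = 19.5602
Terminal value at t=4: TV = D_5/(r−g) = 19.9905/(0.1181−0.022) = 208.0181
P₀ = 12.7544/(1+0.1181)^1 + 14.7084/(1+0.1181)^2 + 16.9617/(1+0.1181)^3 + 19.5602/(1+0.1181)^4 + 208.0181/(1+0.1181)^4 = 180.9229

C$180.92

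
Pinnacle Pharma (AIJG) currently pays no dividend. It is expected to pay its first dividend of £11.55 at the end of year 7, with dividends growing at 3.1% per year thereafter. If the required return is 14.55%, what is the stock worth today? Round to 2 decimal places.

£44.65

Deferred-dividend DDM. At t=6 the remaining stream is a growing perpetuity with first payment D_7 = 11.55.
V_6 = D_7/(r−g) = 11.55/(0.1455−0.031) = 100.8734
P₀ = V_6/(1+r)^6 = 100.8734/(1+0.1455)^6 = 44.6484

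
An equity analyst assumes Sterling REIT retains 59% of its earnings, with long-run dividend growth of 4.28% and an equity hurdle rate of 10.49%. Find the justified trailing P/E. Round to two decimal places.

Payout ratio b = 1 − 0.59 = 0.41.
Justified trailing P/E = b(1+g)/(r−g) = 0.41×(1+0.0428)/(0.1049−0.0428) = 6.8848

6.88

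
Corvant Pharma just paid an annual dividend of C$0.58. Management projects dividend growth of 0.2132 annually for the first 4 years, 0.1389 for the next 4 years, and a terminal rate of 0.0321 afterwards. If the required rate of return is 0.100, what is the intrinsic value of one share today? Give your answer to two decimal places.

Three-stage DDM. Project D₁…D_8; terminal Gordon value at t=8 with g = 0.0321; discount at r = 0.1.
D_1 = 0.7037
D_2 = 0.8537
D_3 = 1.0357
D_4 = 1.2565
D_5 = 1.4310
D_6 = 1.6298
D_7 = 1.8562
D_8 = 2.1140
TV_8 = 2.1818/(0.1−0.0321) = 32.1331
P₀ = Σ Dₜ/(1+r)ᵗ + TV_8/(1+r)^8 = 21.7190

C$21.72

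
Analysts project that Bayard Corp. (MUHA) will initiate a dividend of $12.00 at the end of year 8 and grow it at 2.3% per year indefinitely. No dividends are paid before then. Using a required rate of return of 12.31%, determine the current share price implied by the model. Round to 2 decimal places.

$53.19

Deferred-dividend DDM. At t=7 the remaining stream is a growing perpetuity with first payment D_8 = 12.00.
V_7 = D_8/(r−g) = 12.00/(0.1231−0.023) = 119.8801
P₀ = V_7/(1+r)^7 = 119.8801/(1+0.1231)^7 = 53.1886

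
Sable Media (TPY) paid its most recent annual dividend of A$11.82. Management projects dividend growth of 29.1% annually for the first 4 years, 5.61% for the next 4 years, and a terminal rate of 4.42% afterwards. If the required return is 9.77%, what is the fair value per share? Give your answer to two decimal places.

Three-stage DDM. Project D₁…D_8; terminal Gordon value at t=8 with g = 0.0442; discount at r = 0.0977.
D_1 = 15.2596
D_2 = 19.7002
D_3 = 25.4329
D_4 = 32.8339
D_5 = 34.6759
D_6 = 36.6212
D_7 = 38.6756
D_8 = 40.8453
TV_8 = 42.6507/(0.0977−0.0442) = 797.2096
P₀ = Σ Dₜ/(1+r)ᵗ + TV_8/(1+r)^8 = 532.4845

A$532.48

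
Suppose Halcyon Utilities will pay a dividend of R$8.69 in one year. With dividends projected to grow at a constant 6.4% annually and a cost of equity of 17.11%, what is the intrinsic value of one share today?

Gordon growth model: P₀ = D₁/(r − g), with D₁ = 8.69 given directly.
P₀ = 8.6900 / (0.1711 − 0.064) = 8.6900 / 0.1071 = 81.1391

R$81.14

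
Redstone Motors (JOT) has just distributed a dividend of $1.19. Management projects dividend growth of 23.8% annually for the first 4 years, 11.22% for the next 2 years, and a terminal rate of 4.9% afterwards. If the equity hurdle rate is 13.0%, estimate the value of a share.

$30.87

Three-stage DDM. Project D₁…D_6; terminal Gordon value at t=6 with g = 0.049; discount at r = 0.13.
D_1 = 1.4732
D_2 = 1.8238
D_3 = 2.2579
D_4 = 2.7953
D_5 = 3.1089
D_6 = 3.4578
TV_6 = 3.6272/(0.13−0.049) = 44.7802
P₀ = Σ Dₜ/(1+r)ᵗ + TV_6/(1+r)^6 = 30.8683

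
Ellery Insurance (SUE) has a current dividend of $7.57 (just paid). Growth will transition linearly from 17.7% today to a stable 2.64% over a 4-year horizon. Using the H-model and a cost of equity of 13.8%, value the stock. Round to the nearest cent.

$90.05

H-model: P₀ = D₀[(1+g_L) + H(g_S−g_L)]/(r−g_L), with H = 4/2 = 2.
P₀ = 7.57 × [(1+0.0264) + 2×(0.177−0.0264)] / (0.138−0.0264)
   = 7.57 × 1.3276 / 0.1116 = 90.0532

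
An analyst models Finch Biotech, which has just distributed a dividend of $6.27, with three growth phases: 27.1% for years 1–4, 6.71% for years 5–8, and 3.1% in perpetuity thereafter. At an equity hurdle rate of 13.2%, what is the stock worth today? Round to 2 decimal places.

Three-stage DDM. Project D₁…D_8; terminal Gordon value at t=8 with g = 0.031; discount at r = 0.132.
D_1 = 7.9692
D_2 = 10.1288
D_3 = 12.8737
D_4 = 16.3625
D_5 = 17.4604
D_6 = 18.6320
D_7 = 19.8822
D_8 = 21.2163
TV_8 = 21.8740/(0.132−0.031) = 216.5746
P₀ = Σ Dₜ/(1+r)ᵗ + TV_8/(1+r)^8 = 148.5702

$148.57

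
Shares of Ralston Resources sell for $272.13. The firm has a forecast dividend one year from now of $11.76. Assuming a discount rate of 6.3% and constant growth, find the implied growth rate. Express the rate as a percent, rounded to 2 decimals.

From P₀ = D₁/(r − g), the implied growth is g = r − D₁/P₀.
g = 0.063 − 11.76/272.13 = 0.063 − 0.04321 = 0.01979

1.98%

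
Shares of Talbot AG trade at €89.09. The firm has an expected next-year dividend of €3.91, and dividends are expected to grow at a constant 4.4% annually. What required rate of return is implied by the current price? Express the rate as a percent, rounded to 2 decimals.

8.79%

Rearranging the constant-growth DDM: r = D₁/P₀ + g.
r = 3.9100 / 89.09 + 0.044 = 0.04389 + 0.044 = 0.08789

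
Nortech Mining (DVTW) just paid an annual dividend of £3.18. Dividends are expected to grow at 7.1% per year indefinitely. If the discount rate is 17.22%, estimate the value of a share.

Gordon growth model: P₀ = D₁/(r − g). D₁ = 3.18 × (1 + 0.071) = 3.4058.
P₀ = 3.4058 / (0.1722 − 0.071) = 3.4058 / 0.1012 = 33.6540

£33.65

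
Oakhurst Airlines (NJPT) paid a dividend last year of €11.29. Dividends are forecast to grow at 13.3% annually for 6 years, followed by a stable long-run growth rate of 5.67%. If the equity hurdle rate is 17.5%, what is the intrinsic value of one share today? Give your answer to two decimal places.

€140.81

Two-stage DDM. Project D₁…D_6 at 0.133, terminal growth 0.0567, discount at r = 0.175.
D_1 = 12.7916
D_2 = 14.4928
D_3 = 16.4204
D_4 = 18.6043
D_5 = 21.0787
D_6 = 23.8821
Terminal value at t=6: TV = D_7/(r−g) = 25.2363/(0.175−0.0567) = 213.3243
P₀ = 12.7916/(1+0.175)^1 + 14.4928/(1+0.175)^2 + 16.4204/(1+0.175)^3 + 18.6043/(1+0.175)^4 + 21.0787/(1+0.175)^5 + 23.8821/(1+0.175)^6 + 213.3243/(1+0.175)^6 = 140.8137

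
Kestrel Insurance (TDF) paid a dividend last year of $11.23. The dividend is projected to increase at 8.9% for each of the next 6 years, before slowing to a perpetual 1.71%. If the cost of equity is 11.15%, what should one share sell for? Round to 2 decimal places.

$169.79

Two-stage DDM. Project D₁…D_6 at 0.089, terminal growth 0.0171, discount at r = 0.1115.
D_1 = 12.2295
D_2 = 13.3179
D_3 = 14.5032
D_4 = 15.7940
D_5 = 17.1996
D_6 = 18.7304
Terminal value at t=6: TV = D_7/(r−g) = 19.0507/(0.1115−0.0171) = 201.8081
P₀ = 12.2295/(1+0.1115)^1 + 13.3179/(1+0.1115)^2 + 14.5032/(1+0.1115)^3 + 15.7940/(1+0.1115)^4 + 17.1996/(1+0.1115)^5 + 18.7304/(1+0.1115)^6 + 201.8081/(1+0.1115)^6 = 169.7881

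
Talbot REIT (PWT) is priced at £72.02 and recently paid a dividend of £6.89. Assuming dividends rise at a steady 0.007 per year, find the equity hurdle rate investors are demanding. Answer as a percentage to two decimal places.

Rearranging the constant-growth DDM: r = D₁/P₀ + g.
D₁ = 6.89 × (1 + 0.007) = 6.9382.
r = 6.9382 / 72.02 + 0.007 = 0.09634 + 0.007 = 0.10334

10.33%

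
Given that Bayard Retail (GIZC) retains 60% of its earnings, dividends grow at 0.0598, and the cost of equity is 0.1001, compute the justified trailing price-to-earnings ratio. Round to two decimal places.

10.52

Payout ratio b = 1 − 0.60 = 0.40.
Justified trailing P/E = b(1+g)/(r−g) = 0.40×(1+0.0598)/(0.1001−0.0598) = 10.5191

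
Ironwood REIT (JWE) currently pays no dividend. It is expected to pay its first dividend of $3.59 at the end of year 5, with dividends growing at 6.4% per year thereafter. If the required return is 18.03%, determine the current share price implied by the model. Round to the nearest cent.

Deferred-dividend DDM. At t=4 the remaining stream is a growing perpetuity with first payment D_5 = 3.59.
V_4 = D_5/(r−g) = 3.59/(0.1803−0.064) = 30.8684
P₀ = V_4/(1+r)^4 = 30.8684/(1+0.1803)^4 = 15.9054

$15.91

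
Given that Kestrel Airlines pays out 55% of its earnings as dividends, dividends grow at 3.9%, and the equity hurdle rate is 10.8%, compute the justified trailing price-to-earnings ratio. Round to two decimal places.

Justified trailing P/E = b(1+g)/(r−g) = 0.55×(1+0.039)/(0.108−0.039) = 8.2819

8.28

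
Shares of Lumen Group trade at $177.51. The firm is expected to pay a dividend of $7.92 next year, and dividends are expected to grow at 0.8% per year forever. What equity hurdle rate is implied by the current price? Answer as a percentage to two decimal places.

5.26%

Rearranging the constant-growth DDM: r = D₁/P₀ + g.
r = 7.9200 / 177.51 + 0.008 = 0.04462 + 0.008 = 0.05262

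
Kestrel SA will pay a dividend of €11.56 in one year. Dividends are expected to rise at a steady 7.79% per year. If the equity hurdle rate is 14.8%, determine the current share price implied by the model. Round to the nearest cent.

€164.91

Gordon growth model: P₀ = D₁/(r − g), with D₁ = 11.56 given directly.
P₀ = 11.5600 / (0.148 − 0.0779) = 11.5600 / 0.0701 = 164.9073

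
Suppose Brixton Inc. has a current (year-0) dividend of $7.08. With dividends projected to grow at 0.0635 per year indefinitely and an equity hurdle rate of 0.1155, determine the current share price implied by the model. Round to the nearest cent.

Gordon growth model: P₀ = D₁/(r − g). D₁ = 7.08 × (1 + 0.0635) = 7.5296.
P₀ = 7.5296 / (0.1155 − 0.0635) = 7.5296 / 0.052 = 144.7996

$144.80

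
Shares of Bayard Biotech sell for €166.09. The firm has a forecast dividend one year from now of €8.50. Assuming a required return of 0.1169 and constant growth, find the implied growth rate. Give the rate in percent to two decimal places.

From P₀ = D₁/(r − g), the implied growth is g = r − D₁/P₀.
g = 0.1169 − 8.50/166.09 = 0.1169 − 0.05118 = 0.06572

6.57%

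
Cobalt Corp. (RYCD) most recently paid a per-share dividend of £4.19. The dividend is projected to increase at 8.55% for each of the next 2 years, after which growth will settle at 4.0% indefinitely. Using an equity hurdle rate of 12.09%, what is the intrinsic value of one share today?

£58.50

Two-stage DDM. Project D₁…D_2 at 0.0855, terminal growth 0.04, discount at r = 0.1209.
D_1 = 4.5482
D_2 = 4.9371
Terminal value at t=2: TV = D_3/(r−g) = 5.1346/(0.1209−0.04) = 63.4685
P₀ = 4.5482/(1+0.1209)^1 + 4.9371/(1+0.1209)^2 + 63.4685/(1+0.1209)^2 = 58.5027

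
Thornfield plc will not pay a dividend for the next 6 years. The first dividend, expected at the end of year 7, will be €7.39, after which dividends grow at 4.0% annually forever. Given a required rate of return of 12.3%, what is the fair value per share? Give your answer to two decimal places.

€44.39

Deferred-dividend DDM. At t=6 the remaining stream is a growing perpetuity with first payment D_7 = 7.39.
V_6 = D_7/(r−g) = 7.39/(0.123−0.04) = 89.0361
P₀ = V_6/(1+r)^6 = 89.0361/(1+0.123)^6 = 44.3903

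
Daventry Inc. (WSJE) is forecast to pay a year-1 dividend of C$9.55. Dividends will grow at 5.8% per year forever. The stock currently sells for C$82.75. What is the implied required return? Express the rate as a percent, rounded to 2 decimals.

17.34%

Rearranging the constant-growth DDM: r = D₁/P₀ + g.
r = 9.5500 / 82.75 + 0.058 = 0.11541 + 0.058 = 0.17341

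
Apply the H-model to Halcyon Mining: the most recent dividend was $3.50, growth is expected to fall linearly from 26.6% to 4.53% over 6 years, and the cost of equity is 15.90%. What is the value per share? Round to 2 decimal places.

$52.56

H-model: P₀ = D₀[(1+g_L) + H(g_S−g_L)]/(r−g_L), with H = 6/2 = 3.
P₀ = 3.50 × [(1+0.0453) + 3×(0.266−0.0453)] / (0.159−0.0453)
   = 3.50 × 1.7074 / 0.1137 = 52.5585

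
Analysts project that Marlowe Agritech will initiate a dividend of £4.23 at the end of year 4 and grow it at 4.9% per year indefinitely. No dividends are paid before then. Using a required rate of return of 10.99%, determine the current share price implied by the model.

£50.80

Deferred-dividend DDM. At t=3 the remaining stream is a growing perpetuity with first payment D_4 = 4.23.
V_3 = D_4/(r−g) = 4.23/(0.1099−0.049) = 69.4581
P₀ = V_3/(1+r)^3 = 69.4581/(1+0.1099)^3 = 50.8009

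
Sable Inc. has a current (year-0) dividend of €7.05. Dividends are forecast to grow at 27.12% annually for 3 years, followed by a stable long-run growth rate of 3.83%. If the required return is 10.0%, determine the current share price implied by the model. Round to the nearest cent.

€211.54

Two-stage DDM. Project D₁…D_3 at 0.2712, terminal growth 0.0383, discount at r = 0.1.
D_1 = 8.9620
D_2 = 11.3924
D_3 = 14.4821
Terminal value at t=3: TV = D_4/(r−g) = 15.0367/(0.1−0.0383) = 243.7073
P₀ = 8.9620/(1+0.1)^1 + 11.3924/(1+0.1)^2 + 14.4821/(1+0.1)^3 + 243.7073/(1+0.1)^3 = 211.5439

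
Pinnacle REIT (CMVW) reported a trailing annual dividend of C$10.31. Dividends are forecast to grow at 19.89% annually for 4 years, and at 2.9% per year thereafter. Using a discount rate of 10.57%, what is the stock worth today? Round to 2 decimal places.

C$241.88

Two-stage DDM. Project D₁…D_4 at 0.1989, terminal growth 0.029, discount at r = 0.1057.
D_1 = 12.3607
D_2 = 14.8192
D_3 = 17.7667
D_4 = 21.3005
Terminal value at t=4: TV = D_5/(r−g) = 21.9183/(0.1057−0.029) = 285.7660
P₀ = 12.3607/(1+0.1057)^1 + 14.8192/(1+0.1057)^2 + 17.7667/(1+0.1057)^3 + 21.3005/(1+0.1057)^4 + 285.7660/(1+0.1057)^4 = 241.8825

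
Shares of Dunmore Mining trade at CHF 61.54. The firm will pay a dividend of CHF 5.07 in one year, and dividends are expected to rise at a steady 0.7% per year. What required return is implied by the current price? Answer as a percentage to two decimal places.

Rearranging the constant-growth DDM: r = D₁/P₀ + g.
r = 5.0700 / 61.54 + 0.007 = 0.08239 + 0.007 = 0.08939

8.94%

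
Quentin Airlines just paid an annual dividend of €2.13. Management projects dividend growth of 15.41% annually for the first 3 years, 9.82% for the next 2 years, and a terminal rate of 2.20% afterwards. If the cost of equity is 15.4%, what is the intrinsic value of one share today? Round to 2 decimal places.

€25.29

Three-stage DDM. Project D₁…D_5; terminal Gordon value at t=5 with g = 0.022; discount at r = 0.154.
D_1 = 2.4582
D_2 = 2.8370
D_3 = 3.2742
D_4 = 3.5958
D_5 = 3.9489
TV_5 = 4.0357/(0.154−0.022) = 30.5738
P₀ = Σ Dₜ/(1+r)ᵗ + TV_5/(1+r)^5 = 25.2871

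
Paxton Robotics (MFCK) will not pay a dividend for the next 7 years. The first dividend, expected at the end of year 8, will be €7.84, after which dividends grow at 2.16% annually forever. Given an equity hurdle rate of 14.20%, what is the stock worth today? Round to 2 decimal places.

Deferred-dividend DDM. At t=7 the remaining stream is a growing perpetuity with first payment D_8 = 7.84.
V_7 = D_8/(r−g) = 7.84/(0.142−0.0216) = 65.1163
P₀ = V_7/(1+r)^7 = 65.1163/(1+0.142)^7 = 25.7055

€25.71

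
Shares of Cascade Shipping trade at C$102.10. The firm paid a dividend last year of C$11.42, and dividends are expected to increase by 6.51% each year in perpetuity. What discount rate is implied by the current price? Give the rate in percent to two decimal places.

18.42%

Rearranging the constant-growth DDM: r = D₁/P₀ + g.
D₁ = 11.42 × (1 + 0.0651) = 12.1634.
r = 12.1634 / 102.10 + 0.0651 = 0.11913 + 0.0651 = 0.18423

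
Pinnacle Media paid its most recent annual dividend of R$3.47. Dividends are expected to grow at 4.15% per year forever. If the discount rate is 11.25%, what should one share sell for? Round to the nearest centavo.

Gordon growth model: P₀ = D₁/(r − g). D₁ = 3.47 × (1 + 0.0415) = 3.6140.
P₀ = 3.6140 / (0.1125 − 0.0415) = 3.6140 / 0.071 = 50.9015

R$50.90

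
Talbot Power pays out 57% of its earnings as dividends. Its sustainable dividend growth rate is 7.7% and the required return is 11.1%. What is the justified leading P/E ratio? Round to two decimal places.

Justified leading P/E = b/(r−g) = 0.57/(0.111−0.077) = 16.7647

16.76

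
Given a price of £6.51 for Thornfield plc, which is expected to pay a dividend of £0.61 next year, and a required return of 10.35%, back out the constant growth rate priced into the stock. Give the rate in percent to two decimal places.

From P₀ = D₁/(r − g), the implied growth is g = r − D₁/P₀.
g = 0.1035 − 0.61/6.51 = 0.1035 − 0.09370 = 0.00980

0.98%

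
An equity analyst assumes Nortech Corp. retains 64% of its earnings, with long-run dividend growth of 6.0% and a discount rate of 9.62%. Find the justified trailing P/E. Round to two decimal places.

10.54

Payout ratio b = 1 − 0.64 = 0.36.
Justified trailing P/E = b(1+g)/(r−g) = 0.36×(1+0.06)/(0.0962−0.06) = 10.5414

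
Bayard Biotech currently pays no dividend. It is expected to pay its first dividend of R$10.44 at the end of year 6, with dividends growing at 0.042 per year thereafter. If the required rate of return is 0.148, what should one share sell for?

R$49.40

Deferred-dividend DDM. At t=5 the remaining stream is a growing perpetuity with first payment D_6 = 10.44.
V_5 = D_6/(r−g) = 10.44/(0.148−0.042) = 98.4906
P₀ = V_5/(1+r)^5 = 98.4906/(1+0.148)^5 = 49.3953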